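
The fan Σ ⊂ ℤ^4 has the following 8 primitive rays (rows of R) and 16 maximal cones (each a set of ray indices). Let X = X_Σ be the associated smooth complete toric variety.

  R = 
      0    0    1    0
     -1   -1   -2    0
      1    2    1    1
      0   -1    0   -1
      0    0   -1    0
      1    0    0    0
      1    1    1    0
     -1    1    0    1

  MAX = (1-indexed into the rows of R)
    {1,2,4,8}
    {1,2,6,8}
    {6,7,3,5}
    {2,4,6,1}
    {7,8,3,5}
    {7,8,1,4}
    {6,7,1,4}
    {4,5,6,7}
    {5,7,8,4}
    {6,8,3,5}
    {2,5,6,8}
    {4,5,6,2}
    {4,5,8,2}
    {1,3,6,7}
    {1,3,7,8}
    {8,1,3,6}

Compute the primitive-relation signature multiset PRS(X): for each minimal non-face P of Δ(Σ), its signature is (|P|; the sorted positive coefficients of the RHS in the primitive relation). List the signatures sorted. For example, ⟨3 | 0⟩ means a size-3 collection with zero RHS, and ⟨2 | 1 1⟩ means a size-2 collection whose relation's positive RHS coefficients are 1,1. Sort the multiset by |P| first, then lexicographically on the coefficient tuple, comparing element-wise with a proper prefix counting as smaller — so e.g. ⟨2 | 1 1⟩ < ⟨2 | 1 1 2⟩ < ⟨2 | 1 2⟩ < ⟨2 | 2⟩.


The 6 primitive collections of Σ (r=8, n=4):

  P={1,5}:  v_{1} + v_{5} = 0  ⟹  sig = ⟨2 | 0⟩
  P={2,7}:  v_{2} + v_{7} = v_{5}  ⟹  sig = ⟨2 | 1⟩
  P={3,4}:  v_{3} + v_{4} = v_{7}  ⟹  sig = ⟨2 | 1⟩
  P={2,3}:  v_{2} + v_{3} = v_{5} + v_{6} + v_{8}  ⟹  sig = ⟨2 | 1 1 1⟩
  P={4,6,8}:  v_{4} + v_{6} + v_{8} = 0  ⟹  sig = ⟨3 | 0⟩
  P={6,7,8}:  v_{6} + v_{7} + v_{8} = v_{3}  ⟹  sig = ⟨3 | 1⟩

Hence PRS(X_Σ) =
    ⟨2 | 0⟩
    ⟨2 | 1⟩
    ⟨2 | 1⟩
    ⟨2 | 1 1 1⟩
    ⟨3 | 0⟩
    ⟨3 | 1⟩


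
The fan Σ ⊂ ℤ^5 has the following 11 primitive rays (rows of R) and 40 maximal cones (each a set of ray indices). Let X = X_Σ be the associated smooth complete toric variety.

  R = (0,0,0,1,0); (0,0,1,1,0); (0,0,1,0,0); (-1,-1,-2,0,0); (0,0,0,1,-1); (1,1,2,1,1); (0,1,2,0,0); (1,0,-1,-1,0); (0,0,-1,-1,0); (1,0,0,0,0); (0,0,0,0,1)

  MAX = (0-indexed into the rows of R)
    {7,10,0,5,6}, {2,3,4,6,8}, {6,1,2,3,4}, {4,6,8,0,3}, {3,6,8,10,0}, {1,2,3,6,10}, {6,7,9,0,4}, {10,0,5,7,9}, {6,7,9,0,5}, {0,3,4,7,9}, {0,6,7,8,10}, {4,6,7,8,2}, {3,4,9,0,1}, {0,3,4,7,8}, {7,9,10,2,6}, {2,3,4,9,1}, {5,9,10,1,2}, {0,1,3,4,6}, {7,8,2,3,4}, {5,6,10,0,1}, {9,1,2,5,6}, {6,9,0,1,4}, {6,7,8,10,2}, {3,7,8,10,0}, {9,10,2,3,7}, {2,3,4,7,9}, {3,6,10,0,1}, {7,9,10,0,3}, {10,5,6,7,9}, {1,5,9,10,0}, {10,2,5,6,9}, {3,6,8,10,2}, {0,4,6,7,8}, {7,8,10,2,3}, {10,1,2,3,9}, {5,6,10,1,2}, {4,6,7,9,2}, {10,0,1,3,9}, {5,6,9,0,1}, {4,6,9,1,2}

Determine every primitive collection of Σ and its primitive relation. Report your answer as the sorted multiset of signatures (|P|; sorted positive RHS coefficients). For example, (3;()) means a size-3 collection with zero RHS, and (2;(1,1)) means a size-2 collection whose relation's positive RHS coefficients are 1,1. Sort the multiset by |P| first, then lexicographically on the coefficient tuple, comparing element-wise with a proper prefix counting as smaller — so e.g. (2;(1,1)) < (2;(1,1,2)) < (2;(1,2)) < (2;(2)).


13 collections generate NE(X_Σ); each relation:

  P = {1,8}:  v_{1} + v_{8} = 0  so sig = (2;())
  P = {0,2}:  v_{0} + v_{2} = v_{1}  so sig = (2;(1))
  P = {1,7}:  v_{1} + v_{7} = v_{9}  so sig = (2;(1))
  P = {4,10}:  v_{4} + v_{10} = v_{0}  so sig = (2;(1))
  P = {8,9}:  v_{8} + v_{9} = v_{7}  so sig = (2;(1))
  P = {3,5}:  v_{3} + v_{5} = v_{0} + v_{10}  so sig = (2;(1,1))
  P = {5,8}:  v_{5} + v_{8} = v_{0} + v_{6} + v_{7} + v_{10}  so sig = (2;(1,1,1,1))
  P = {4,5}:  v_{4} + v_{5} = 2·v_{0} + v_{6} + v_{9}  so sig = (2;(1,1,2))
  P = {3,6,9}:  v_{3} + v_{6} + v_{9} = 0  so sig = (3;())
  P = {3,6,7}:  v_{3} + v_{6} + v_{7} = v_{8}  so sig = (3;(1))
  P = {2,5,7}:  v_{2} + v_{5} + v_{7} = v_{6} + 2·v_{9} + v_{10}  so sig = (3;(1,1,2))
  P = {0,6,9,10}:  v_{0} + v_{6} + v_{9} + v_{10} = v_{5}  so sig = (4;(1))
  P = {1,6,9,10}:  v_{1} + v_{6} + v_{9} + v_{10} = v_{2} + v_{5}  so sig = (4;(1,1))

Hence PRS(X_Σ) =
{ (2;()),  (2;(1)) ×4,  (2;(1,1)),  (2;(1,1,1,1)),  (2;(1,1,2)),  (3;()),  (3;(1)),  (3;(1,1,2)),  (4;(1)),  (4;(1,1)) }


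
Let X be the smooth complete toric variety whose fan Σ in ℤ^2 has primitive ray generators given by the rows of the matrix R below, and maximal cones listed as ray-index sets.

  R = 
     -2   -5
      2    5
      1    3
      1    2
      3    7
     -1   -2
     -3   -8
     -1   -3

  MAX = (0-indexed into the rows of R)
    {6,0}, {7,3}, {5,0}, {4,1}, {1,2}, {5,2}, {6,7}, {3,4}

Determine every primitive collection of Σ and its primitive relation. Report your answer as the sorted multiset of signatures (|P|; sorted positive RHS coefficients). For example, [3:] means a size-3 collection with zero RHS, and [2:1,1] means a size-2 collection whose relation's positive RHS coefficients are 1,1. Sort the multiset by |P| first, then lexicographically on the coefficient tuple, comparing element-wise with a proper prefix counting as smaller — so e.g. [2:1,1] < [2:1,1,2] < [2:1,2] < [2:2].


Minimal non-faces — 20 found among 8 rays, 8 max cones:

  P={0,1}:  v_{0} + v_{1} = 0 — sig = [2:]
  P={2,7}:  v_{2} + v_{7} = 0 — sig = [2:]
  P={3,5}:  v_{3} + v_{5} = 0 — sig = [2:]
  P={0,2}:  v_{0} + v_{2} = v_{5} — sig = [2:1]
  P={0,3}:  v_{0} + v_{3} = v_{7} — sig = [2:1]
  P={0,4}:  v_{0} + v_{4} = v_{3} — sig = [2:1]
  P={0,7}:  v_{0} + v_{7} = v_{6} — sig = [2:1]
  P={1,3}:  v_{1} + v_{3} = v_{4} — sig = [2:1]
  P={1,5}:  v_{1} + v_{5} = v_{2} — sig = [2:1]
  P={1,6}:  v_{1} + v_{6} = v_{7} — sig = [2:1]
  P={1,7}:  v_{1} + v_{7} = v_{3} — sig = [2:1]
  P={2,3}:  v_{2} + v_{3} = v_{1} — sig = [2:1]
  P={2,6}:  v_{2} + v_{6} = v_{0} — sig = [2:1]
  P={4,5}:  v_{4} + v_{5} = v_{1} — sig = [2:1]
  P={5,7}:  v_{5} + v_{7} = v_{0} — sig = [2:1]
  P={4,6}:  v_{4} + v_{6} = v_{3} + v_{7} — sig = [2:1,1]
  P={2,4}:  v_{2} + v_{4} = 2·v_{1} — sig = [2:2]
  P={3,6}:  v_{3} + v_{6} = 2·v_{7} — sig = [2:2]
  P={4,7}:  v_{4} + v_{7} = 2·v_{3} — sig = [2:2]
  P={5,6}:  v_{5} + v_{6} = 2·v_{0} — sig = [2:2]

Signatures (|P|; sorted positive RHS coefficients), sorted:
    |P|=2: 20 collections, coeffs (), (), (), (1), (1), (1), (1), (1), (1), (1), (1), (1), (1), (1), (1), (1,1), (2), (2), (2), (2)


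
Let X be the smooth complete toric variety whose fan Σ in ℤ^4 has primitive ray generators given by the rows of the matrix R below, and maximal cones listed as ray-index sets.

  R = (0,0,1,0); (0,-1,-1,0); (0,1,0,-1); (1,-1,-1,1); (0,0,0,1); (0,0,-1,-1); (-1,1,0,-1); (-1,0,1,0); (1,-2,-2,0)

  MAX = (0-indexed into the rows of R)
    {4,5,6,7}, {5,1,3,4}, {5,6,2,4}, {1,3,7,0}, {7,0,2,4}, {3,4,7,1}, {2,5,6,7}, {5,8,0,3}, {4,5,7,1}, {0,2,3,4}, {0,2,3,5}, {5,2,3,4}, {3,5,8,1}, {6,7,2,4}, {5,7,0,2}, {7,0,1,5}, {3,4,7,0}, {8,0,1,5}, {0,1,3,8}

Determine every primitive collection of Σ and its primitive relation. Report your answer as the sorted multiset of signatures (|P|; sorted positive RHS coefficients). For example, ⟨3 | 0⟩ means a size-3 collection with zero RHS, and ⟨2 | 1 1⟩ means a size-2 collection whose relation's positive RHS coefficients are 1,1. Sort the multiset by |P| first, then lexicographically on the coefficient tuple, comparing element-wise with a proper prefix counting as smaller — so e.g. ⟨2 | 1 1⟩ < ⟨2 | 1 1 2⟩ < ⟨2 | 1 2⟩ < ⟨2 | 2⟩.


The 14 primitive collections of Σ (r=9, n=4):

  P={1,2}:  v_{1} + v_{2} = v_{5}  ⟹  sig = ⟨2 | 1⟩
  P={0,6}:  v_{0} + v_{6} = v_{2} + v_{7}  ⟹  sig = ⟨2 | 1 1⟩
  P={3,6}:  v_{3} + v_{6} = v_{4} + v_{5}  ⟹  sig = ⟨2 | 1 1⟩
  P={4,8}:  v_{4} + v_{8} = v_{1} + v_{3}  ⟹  sig = ⟨2 | 1 1⟩
  P={6,8}:  v_{6} + v_{8} = v_{1} + v_{5}  ⟹  sig = ⟨2 | 1 1⟩
  P={1,6}:  v_{1} + v_{6} = v_{4} + 2·v_{5} + v_{7}  ⟹  sig = ⟨2 | 1 1 2⟩
  P={2,8}:  v_{2} + v_{8} = v_{0} + v_{3} + 2·v_{5}  ⟹  sig = ⟨2 | 1 1 2⟩
  P={7,8}:  v_{7} + v_{8} = v_{0} + 2·v_{1}  ⟹  sig = ⟨2 | 1 2⟩
  P={0,4,5}:  v_{0} + v_{4} + v_{5} = 0  ⟹  sig = ⟨3 | 0⟩
  P={2,3,7}:  v_{2} + v_{3} + v_{7} = 0  ⟹  sig = ⟨3 | 0⟩
  P={3,5,7}:  v_{3} + v_{5} + v_{7} = v_{1}  ⟹  sig = ⟨3 | 1⟩
  P={0,1,4}:  v_{0} + v_{1} + v_{4} = v_{3} + v_{7}  ⟹  sig = ⟨3 | 1 1⟩
  P={0,1,3,5}:  v_{0} + v_{1} + v_{3} + v_{5} = v_{8}  ⟹  sig = ⟨4 | 1⟩
  P={2,4,5,7}:  v_{2} + v_{4} + v_{5} + v_{7} = v_{6}  ⟹  sig = ⟨4 | 1⟩

Signatures (|P|; sorted positive RHS coefficients), sorted:
    ⟨2 | 1⟩
    ⟨2 | 1 1⟩
    ⟨2 | 1 1⟩
    ⟨2 | 1 1⟩
    ⟨2 | 1 1⟩
    ⟨2 | 1 1 2⟩
    ⟨2 | 1 1 2⟩
    ⟨2 | 1 2⟩
    ⟨3 | 0⟩
    ⟨3 | 0⟩
    ⟨3 | 1⟩
    ⟨3 | 1 1⟩
    ⟨4 | 1⟩
    ⟨4 | 1⟩


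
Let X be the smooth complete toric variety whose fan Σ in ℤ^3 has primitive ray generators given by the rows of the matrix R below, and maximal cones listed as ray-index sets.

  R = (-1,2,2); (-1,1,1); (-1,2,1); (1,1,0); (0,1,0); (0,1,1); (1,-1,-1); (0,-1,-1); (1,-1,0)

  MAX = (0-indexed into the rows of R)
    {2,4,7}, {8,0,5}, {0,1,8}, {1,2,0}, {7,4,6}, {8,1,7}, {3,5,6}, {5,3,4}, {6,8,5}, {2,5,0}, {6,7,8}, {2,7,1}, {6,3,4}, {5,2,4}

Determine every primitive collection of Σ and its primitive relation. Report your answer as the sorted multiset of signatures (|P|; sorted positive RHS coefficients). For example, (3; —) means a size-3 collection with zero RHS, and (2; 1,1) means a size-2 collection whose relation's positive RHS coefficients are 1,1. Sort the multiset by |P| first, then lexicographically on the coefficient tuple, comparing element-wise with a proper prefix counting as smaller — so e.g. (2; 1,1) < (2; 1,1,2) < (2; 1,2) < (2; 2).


Primitive collections (16):

  • {1,6}:  v_{1} + v_{6} = 0  so sig = (2; —)
  • {5,7}:  v_{5} + v_{7} = 0  so sig = (2; —)
  • {0,6}:  v_{0} + v_{6} = v_{5}  so sig = (2; 1)
  • {0,7}:  v_{0} + v_{7} = v_{1}  so sig = (2; 1)
  • {1,4}:  v_{1} + v_{4} = v_{2}  so sig = (2; 1)
  • {1,5}:  v_{1} + v_{5} = v_{0}  so sig = (2; 1)
  • {2,6}:  v_{2} + v_{6} = v_{4}  so sig = (2; 1)
  • {2,8}:  v_{2} + v_{8} = v_{5}  so sig = (2; 1)
  • {0,4}:  v_{0} + v_{4} = v_{2} + v_{5}  so sig = (2; 1,1)
  • {1,3}:  v_{1} + v_{3} = v_{4} + v_{5}  so sig = (2; 1,1)
  • {3,7}:  v_{3} + v_{7} = v_{4} + v_{6}  so sig = (2; 1,1)
  • {4,8}:  v_{4} + v_{8} = v_{5} + v_{6}  so sig = (2; 1,1)
  • {0,3}:  v_{0} + v_{3} = v_{4} + 2·v_{5}  so sig = (2; 1,2)
  • {2,3}:  v_{2} + v_{3} = 2·v_{4} + v_{5}  so sig = (2; 1,2)
  • {3,8}:  v_{3} + v_{8} = 2·v_{5} + 2·v_{6}  so sig = (2; 2,2)
  • {4,5,6}:  v_{4} + v_{5} + v_{6} = v_{3}  so sig = (3; 1)

Hence PRS(X_Σ) =
    |P|=2: 15 collections, coeffs (), (), (1), (1), (1), (1), (1), (1), (1,1), (1,1), (1,1), (1,1), (1,2), (1,2), (2,2)
    |P|=3: 1 collection, coeffs (1)


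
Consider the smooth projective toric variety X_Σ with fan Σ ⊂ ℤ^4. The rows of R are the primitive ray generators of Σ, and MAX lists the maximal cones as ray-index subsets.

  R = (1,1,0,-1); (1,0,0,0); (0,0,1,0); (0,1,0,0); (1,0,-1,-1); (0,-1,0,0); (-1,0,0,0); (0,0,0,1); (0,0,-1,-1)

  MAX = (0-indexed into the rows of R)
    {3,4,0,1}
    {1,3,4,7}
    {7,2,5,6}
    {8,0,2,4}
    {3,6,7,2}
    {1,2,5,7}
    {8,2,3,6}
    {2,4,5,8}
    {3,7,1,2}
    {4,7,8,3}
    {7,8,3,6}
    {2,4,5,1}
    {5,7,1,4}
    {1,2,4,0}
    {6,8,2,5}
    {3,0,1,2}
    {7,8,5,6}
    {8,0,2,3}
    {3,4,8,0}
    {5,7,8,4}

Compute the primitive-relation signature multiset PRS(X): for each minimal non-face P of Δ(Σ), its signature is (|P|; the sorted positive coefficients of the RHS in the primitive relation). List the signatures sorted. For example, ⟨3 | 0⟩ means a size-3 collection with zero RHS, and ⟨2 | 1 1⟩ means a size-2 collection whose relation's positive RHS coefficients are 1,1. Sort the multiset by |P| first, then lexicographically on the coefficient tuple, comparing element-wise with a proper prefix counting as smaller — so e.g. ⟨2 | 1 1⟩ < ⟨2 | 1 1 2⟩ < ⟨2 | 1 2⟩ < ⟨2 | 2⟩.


10 minimal non-faces of Δ(Σ) (on 9 rays):

  {1,6}:  v_{1} + v_{6} = 0 — sig = ⟨2 | 0⟩
  {3,5}:  v_{3} + v_{5} = 0 — sig = ⟨2 | 0⟩
  {1,8}:  v_{1} + v_{8} = v_{4} — sig = ⟨2 | 1⟩
  {4,6}:  v_{4} + v_{6} = v_{8} — sig = ⟨2 | 1⟩
  {0,5}:  v_{0} + v_{5} = v_{2} + v_{4} — sig = ⟨2 | 1 1⟩
  {0,7}:  v_{0} + v_{7} = v_{1} + v_{3} — sig = ⟨2 | 1 1⟩
  {0,6}:  v_{0} + v_{6} = v_{2} + v_{3} + v_{8} — sig = ⟨2 | 1 1 1⟩
  {2,7,8}:  v_{2} + v_{7} + v_{8} = 0 — sig = ⟨3 | 0⟩
  {2,3,4}:  v_{2} + v_{3} + v_{4} = v_{0} — sig = ⟨3 | 1⟩
  {2,4,7}:  v_{2} + v_{4} + v_{7} = v_{1} — sig = ⟨3 | 1⟩

Sorted signature multiset PRS(X):
[⟨2 | 0⟩, ⟨2 | 0⟩, ⟨2 | 1⟩, ⟨2 | 1⟩, ⟨2 | 1 1⟩, ⟨2 | 1 1⟩, ⟨2 | 1 1 1⟩, ⟨3 | 0⟩, ⟨3 | 1⟩, ⟨3 | 1⟩]


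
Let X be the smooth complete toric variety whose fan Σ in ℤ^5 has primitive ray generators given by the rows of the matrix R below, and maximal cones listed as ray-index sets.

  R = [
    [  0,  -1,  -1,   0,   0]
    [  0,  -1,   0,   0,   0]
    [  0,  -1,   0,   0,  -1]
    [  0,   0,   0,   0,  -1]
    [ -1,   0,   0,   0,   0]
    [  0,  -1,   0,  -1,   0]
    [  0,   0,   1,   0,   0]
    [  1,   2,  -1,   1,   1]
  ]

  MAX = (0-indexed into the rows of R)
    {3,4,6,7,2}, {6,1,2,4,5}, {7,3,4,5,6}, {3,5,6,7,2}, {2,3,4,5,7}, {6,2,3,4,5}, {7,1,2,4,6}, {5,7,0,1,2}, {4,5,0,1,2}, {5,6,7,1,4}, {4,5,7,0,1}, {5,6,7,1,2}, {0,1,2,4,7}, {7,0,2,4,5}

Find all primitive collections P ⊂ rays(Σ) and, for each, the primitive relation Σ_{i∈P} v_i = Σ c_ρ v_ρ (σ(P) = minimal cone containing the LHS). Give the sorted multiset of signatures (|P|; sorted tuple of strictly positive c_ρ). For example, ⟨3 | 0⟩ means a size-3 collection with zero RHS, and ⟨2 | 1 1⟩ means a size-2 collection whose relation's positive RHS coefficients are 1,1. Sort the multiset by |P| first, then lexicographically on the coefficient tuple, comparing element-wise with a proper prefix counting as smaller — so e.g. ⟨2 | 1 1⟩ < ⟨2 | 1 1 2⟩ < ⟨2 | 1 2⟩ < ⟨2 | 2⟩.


Primitive collections (5):

  P = {0,6}:  v_{0} + v_{6} = v_{1}  ⟹  sig = ⟨2 | 1⟩
  P = {1,3}:  v_{1} + v_{3} = v_{2}  ⟹  sig = ⟨2 | 1⟩
  P = {0,3}:  v_{0} + v_{3} = 2·v_{2} + v_{4} + v_{5} + v_{7}  ⟹  sig = ⟨2 | 1 1 1 2⟩
  P = {2,4,5,6,7}:  v_{2} + v_{4} + v_{5} + v_{6} + v_{7} = 0  ⟹  sig = ⟨5 | 0⟩
  P = {1,2,4,5,7}:  v_{1} + v_{2} + v_{4} + v_{5} + v_{7} = v_{0}  ⟹  sig = ⟨5 | 1⟩

so the primitive-relation signature multiset is
{ ⟨2 | 1⟩ ×2,  ⟨2 | 1 1 1 2⟩,  ⟨5 | 0⟩,  ⟨5 | 1⟩ }


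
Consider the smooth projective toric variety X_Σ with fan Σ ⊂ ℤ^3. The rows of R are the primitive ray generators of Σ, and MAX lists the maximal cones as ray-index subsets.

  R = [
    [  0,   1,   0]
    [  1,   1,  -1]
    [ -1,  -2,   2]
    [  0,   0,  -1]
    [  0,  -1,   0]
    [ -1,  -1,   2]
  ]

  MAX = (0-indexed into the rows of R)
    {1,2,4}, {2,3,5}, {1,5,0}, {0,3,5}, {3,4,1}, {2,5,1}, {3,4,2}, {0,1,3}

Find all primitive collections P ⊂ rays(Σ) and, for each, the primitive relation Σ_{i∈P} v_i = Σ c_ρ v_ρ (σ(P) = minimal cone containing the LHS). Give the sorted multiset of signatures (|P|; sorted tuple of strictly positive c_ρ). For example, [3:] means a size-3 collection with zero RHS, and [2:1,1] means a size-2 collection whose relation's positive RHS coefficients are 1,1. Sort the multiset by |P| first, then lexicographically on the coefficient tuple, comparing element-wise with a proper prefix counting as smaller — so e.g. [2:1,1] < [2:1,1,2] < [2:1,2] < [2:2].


Primitive collections (5):

  P={0,4}:  v_{0} + v_{4} = 0  ⟹  sig = [2:]
  P={0,2}:  v_{0} + v_{2} = v_{5}  ⟹  sig = [2:1]
  P={4,5}:  v_{4} + v_{5} = v_{2}  ⟹  sig = [2:1]
  P={1,3,5}:  v_{1} + v_{3} + v_{5} = 0  ⟹  sig = [3:]
  P={1,2,3}:  v_{1} + v_{2} + v_{3} = v_{4}  ⟹  sig = [3:1]

Sorted signature multiset PRS(X):
[[2:], [2:1], [2:1], [3:], [3:1]]


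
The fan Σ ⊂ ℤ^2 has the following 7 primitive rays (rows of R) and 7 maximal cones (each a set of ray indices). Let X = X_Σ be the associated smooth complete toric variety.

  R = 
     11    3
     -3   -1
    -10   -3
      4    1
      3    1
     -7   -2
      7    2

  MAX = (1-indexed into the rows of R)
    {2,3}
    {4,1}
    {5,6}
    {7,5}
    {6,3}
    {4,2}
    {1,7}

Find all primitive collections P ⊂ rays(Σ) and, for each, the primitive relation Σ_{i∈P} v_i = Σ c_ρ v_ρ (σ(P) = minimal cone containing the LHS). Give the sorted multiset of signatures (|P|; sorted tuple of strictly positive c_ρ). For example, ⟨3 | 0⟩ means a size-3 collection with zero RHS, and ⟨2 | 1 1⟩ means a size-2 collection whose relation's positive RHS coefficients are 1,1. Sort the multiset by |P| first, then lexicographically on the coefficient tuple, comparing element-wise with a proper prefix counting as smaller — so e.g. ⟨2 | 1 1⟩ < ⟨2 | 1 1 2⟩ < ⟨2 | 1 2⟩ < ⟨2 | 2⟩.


14 collections generate NE(X_Σ); each relation:

  • {2,5}:  v_{2} + v_{5} = 0 ; sig = ⟨2 | 0⟩
  • {6,7}:  v_{6} + v_{7} = 0 ; sig = ⟨2 | 0⟩
  • {1,6}:  v_{1} + v_{6} = v_{4} ; sig = ⟨2 | 1⟩
  • {2,6}:  v_{2} + v_{6} = v_{3} ; sig = ⟨2 | 1⟩
  • {2,7}:  v_{2} + v_{7} = v_{4} ; sig = ⟨2 | 1⟩
  • {3,5}:  v_{3} + v_{5} = v_{6} ; sig = ⟨2 | 1⟩
  • {3,7}:  v_{3} + v_{7} = v_{2} ; sig = ⟨2 | 1⟩
  • {4,5}:  v_{4} + v_{5} = v_{7} ; sig = ⟨2 | 1⟩
  • {4,6}:  v_{4} + v_{6} = v_{2} ; sig = ⟨2 | 1⟩
  • {4,7}:  v_{4} + v_{7} = v_{1} ; sig = ⟨2 | 1⟩
  • {1,3}:  v_{1} + v_{3} = v_{2} + v_{4} ; sig = ⟨2 | 1 1⟩
  • {1,2}:  v_{1} + v_{2} = 2·v_{4} ; sig = ⟨2 | 2⟩
  • {1,5}:  v_{1} + v_{5} = 2·v_{7} ; sig = ⟨2 | 2⟩
  • {3,4}:  v_{3} + v_{4} = 2·v_{2} ; sig = ⟨2 | 2⟩

Signatures (|P|; sorted positive RHS coefficients), sorted:
[⟨2 | 0⟩, ⟨2 | 0⟩, ⟨2 | 1⟩, ⟨2 | 1⟩, ⟨2 | 1⟩, ⟨2 | 1⟩, ⟨2 | 1⟩, ⟨2 | 1⟩, ⟨2 | 1⟩, ⟨2 | 1⟩, ⟨2 | 1 1⟩, ⟨2 | 2⟩, ⟨2 | 2⟩, ⟨2 | 2⟩]


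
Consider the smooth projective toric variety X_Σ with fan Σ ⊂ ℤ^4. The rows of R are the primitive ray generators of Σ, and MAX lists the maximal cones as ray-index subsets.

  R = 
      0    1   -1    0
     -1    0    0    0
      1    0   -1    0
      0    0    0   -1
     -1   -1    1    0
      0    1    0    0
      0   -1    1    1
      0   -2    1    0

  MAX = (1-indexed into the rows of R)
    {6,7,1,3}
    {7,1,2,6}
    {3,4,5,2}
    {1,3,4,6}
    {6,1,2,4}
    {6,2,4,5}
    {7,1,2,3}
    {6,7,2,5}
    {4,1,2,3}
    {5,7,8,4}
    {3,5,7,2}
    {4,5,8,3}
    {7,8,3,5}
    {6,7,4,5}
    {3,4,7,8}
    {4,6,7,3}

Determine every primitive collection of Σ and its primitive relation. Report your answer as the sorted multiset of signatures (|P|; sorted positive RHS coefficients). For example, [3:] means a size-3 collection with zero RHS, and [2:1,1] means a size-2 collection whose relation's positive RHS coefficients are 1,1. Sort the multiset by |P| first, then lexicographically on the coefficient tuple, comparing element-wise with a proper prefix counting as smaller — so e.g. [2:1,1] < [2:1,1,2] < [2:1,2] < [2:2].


Σ has 9 primitive collections:

  P={1,5}:  v_{1} + v_{5} = v_{2} ; sig = [2:1]
  P={1,8}:  v_{1} + v_{8} = v_{3} + v_{5} ; sig = [2:1,1]
  P={6,8}:  v_{6} + v_{8} = v_{4} + v_{7} ; sig = [2:1,1]
  P={2,8}:  v_{2} + v_{8} = v_{3} + 2·v_{5} ; sig = [2:1,2]
  P={1,4,7}:  v_{1} + v_{4} + v_{7} = 0 ; sig = [3:]
  P={3,5,6}:  v_{3} + v_{5} + v_{6} = 0 ; sig = [3:]
  P={2,3,6}:  v_{2} + v_{3} + v_{6} = v_{1} ; sig = [3:1]
  P={2,4,7}:  v_{2} + v_{4} + v_{7} = v_{5} ; sig = [3:1]
  P={3,4,5,7}:  v_{3} + v_{4} + v_{5} + v_{7} = v_{8} ; sig = [4:1]

Hence PRS(X_Σ) =
[[2:1], [2:1,1], [2:1,1], [2:1,2], [3:], [3:], [3:1], [3:1], [4:1]]


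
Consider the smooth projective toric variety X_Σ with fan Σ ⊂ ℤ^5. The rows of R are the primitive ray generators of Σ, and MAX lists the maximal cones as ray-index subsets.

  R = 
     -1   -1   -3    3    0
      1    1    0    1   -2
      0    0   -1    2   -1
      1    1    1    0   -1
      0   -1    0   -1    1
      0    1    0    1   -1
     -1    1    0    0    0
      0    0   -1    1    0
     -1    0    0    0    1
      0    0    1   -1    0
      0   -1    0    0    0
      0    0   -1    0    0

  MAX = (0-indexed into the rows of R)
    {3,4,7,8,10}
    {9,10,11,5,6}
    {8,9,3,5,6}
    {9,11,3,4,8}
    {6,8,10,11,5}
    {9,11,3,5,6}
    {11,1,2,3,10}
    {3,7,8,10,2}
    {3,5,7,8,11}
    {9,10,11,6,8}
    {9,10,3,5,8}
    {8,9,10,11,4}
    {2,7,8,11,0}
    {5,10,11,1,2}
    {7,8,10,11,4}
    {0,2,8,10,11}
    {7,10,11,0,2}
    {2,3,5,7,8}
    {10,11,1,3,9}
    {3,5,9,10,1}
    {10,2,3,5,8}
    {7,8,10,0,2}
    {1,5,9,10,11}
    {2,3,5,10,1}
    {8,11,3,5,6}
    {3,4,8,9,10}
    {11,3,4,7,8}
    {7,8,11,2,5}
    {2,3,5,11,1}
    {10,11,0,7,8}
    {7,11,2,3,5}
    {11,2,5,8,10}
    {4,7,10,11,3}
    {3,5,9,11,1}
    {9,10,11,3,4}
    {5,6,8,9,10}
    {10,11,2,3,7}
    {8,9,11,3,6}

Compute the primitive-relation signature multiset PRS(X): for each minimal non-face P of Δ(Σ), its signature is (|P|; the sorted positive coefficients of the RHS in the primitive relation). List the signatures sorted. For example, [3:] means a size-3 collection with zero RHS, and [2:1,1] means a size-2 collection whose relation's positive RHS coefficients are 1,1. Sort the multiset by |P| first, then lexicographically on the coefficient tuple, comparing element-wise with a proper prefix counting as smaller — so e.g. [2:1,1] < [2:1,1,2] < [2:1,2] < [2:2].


Σ has 24 primitive collections:

  P = {4,5}:  v_{4} + v_{5} = 0  →  sig = [2:]
  P = {7,9}:  v_{7} + v_{9} = 0  →  sig = [2:]
  P = {1,8}:  v_{1} + v_{8} = v_{5}  →  sig = [2:1]
  P = {0,3}:  v_{0} + v_{3} = v_{2} + v_{7}  →  sig = [2:1,1]
  P = {2,4}:  v_{2} + v_{4} = v_{7} + v_{10}  →  sig = [2:1,1]
  P = {2,9}:  v_{2} + v_{9} = v_{5} + v_{10}  →  sig = [2:1,1]
  P = {1,4}:  v_{1} + v_{4} = v_{3} + v_{10} + v_{11}  →  sig = [2:1,1,1]
  P = {1,7}:  v_{1} + v_{7} = v_{2} + v_{3} + v_{11}  →  sig = [2:1,1,1]
  P = {4,6}:  v_{4} + v_{6} = v_{8} + v_{9} + v_{11}  →  sig = [2:1,1,1]
  P = {6,7}:  v_{6} + v_{7} = v_{5} + v_{8} + v_{11}  →  sig = [2:1,1,1]
  P = {0,9}:  v_{0} + v_{9} = v_{2} + v_{8} + v_{10} + v_{11}  →  sig = [2:1,1,1,1]
  P = {2,6}:  v_{2} + v_{6} = 2·v_{5} + v_{8} + v_{10} + v_{11}  →  sig = [2:1,1,1,2]
  P = {0,6}:  v_{0} + v_{6} = v_{2} + v_{5} + 2·v_{8} + v_{10} + 2·v_{11}  →  sig = [2:1,1,1,2,2]
  P = {0,5}:  v_{0} + v_{5} = 2·v_{2} + v_{8} + v_{11}  →  sig = [2:1,1,2]
  P = {1,6}:  v_{1} + v_{6} = 2·v_{5} + v_{9} + v_{11}  →  sig = [2:1,1,2]
  P = {0,4}:  v_{0} + v_{4} = 2·v_{7} + v_{8} + 2·v_{10} + v_{11}  →  sig = [2:1,1,2,2]
  P = {0,1}:  v_{0} + v_{1} = 2·v_{2} + v_{11}  →  sig = [2:1,2]
  P = {5,7,10}:  v_{5} + v_{7} + v_{10} = v_{2}  →  sig = [3:1]
  P = {3,6,10}:  v_{3} + v_{6} + v_{10} = v_{5} + v_{9}  →  sig = [3:1,1]
  P = {3,8,10,11}:  v_{3} + v_{8} + v_{10} + v_{11} = 0  →  sig = [4:]
  P = {3,5,10,11}:  v_{3} + v_{5} + v_{10} + v_{11} = v_{1}  →  sig = [4:1]
  P = {5,8,9,11}:  v_{5} + v_{8} + v_{9} + v_{11} = v_{6}  →  sig = [4:1]
  P = {2,3,8,11}:  v_{2} + v_{3} + v_{8} + v_{11} = v_{5} + v_{7}  →  sig = [4:1,1]
  P = {2,7,8,10,11}:  v_{2} + v_{7} + v_{8} + v_{10} + v_{11} = v_{0}  →  sig = [5:1]

Signatures (|P|; sorted positive RHS coefficients), sorted:
[[2:], [2:], [2:1], [2:1,1], [2:1,1], [2:1,1], [2:1,1,1], [2:1,1,1], [2:1,1,1], [2:1,1,1], [2:1,1,1,1], [2:1,1,1,2], [2:1,1,1,2,2], [2:1,1,2], [2:1,1,2], [2:1,1,2,2], [2:1,2], [3:1], [3:1,1], [4:], [4:1], [4:1], [4:1,1], [5:1]]


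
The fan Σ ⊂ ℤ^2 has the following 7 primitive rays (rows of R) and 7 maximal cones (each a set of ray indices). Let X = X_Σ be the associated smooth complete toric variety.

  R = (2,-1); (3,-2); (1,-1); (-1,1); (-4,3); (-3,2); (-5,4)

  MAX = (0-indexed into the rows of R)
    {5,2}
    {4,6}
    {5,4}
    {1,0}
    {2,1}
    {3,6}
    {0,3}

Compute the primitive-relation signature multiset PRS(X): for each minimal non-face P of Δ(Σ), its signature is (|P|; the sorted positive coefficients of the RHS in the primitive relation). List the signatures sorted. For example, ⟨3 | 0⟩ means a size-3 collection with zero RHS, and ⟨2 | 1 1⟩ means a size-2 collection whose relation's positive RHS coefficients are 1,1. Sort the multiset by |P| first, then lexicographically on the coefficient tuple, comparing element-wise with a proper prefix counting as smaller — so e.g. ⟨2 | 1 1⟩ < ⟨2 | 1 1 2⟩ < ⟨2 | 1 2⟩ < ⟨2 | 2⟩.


Σ has 14 primitive collections:

  • {1,5}:  v_{1} + v_{5} = 0 — sig = ⟨2 | 0⟩
  • {2,3}:  v_{2} + v_{3} = 0 — sig = ⟨2 | 0⟩
  • {0,2}:  v_{0} + v_{2} = v_{1} — sig = ⟨2 | 1⟩
  • {0,5}:  v_{0} + v_{5} = v_{3} — sig = ⟨2 | 1⟩
  • {1,3}:  v_{1} + v_{3} = v_{0} — sig = ⟨2 | 1⟩
  • {1,4}:  v_{1} + v_{4} = v_{3} — sig = ⟨2 | 1⟩
  • {2,4}:  v_{2} + v_{4} = v_{5} — sig = ⟨2 | 1⟩
  • {2,6}:  v_{2} + v_{6} = v_{4} — sig = ⟨2 | 1⟩
  • {3,4}:  v_{3} + v_{4} = v_{6} — sig = ⟨2 | 1⟩
  • {3,5}:  v_{3} + v_{5} = v_{4} — sig = ⟨2 | 1⟩
  • {0,4}:  v_{0} + v_{4} = 2·v_{3} — sig = ⟨2 | 2⟩
  • {1,6}:  v_{1} + v_{6} = 2·v_{3} — sig = ⟨2 | 2⟩
  • {5,6}:  v_{5} + v_{6} = 2·v_{4} — sig = ⟨2 | 2⟩
  • {0,6}:  v_{0} + v_{6} = 3·v_{3} — sig = ⟨2 | 3⟩

Hence PRS(X_Σ) =
{ ⟨2 | 0⟩ ×2,  ⟨2 | 1⟩ ×8,  ⟨2 | 2⟩ ×3,  ⟨2 | 3⟩ }


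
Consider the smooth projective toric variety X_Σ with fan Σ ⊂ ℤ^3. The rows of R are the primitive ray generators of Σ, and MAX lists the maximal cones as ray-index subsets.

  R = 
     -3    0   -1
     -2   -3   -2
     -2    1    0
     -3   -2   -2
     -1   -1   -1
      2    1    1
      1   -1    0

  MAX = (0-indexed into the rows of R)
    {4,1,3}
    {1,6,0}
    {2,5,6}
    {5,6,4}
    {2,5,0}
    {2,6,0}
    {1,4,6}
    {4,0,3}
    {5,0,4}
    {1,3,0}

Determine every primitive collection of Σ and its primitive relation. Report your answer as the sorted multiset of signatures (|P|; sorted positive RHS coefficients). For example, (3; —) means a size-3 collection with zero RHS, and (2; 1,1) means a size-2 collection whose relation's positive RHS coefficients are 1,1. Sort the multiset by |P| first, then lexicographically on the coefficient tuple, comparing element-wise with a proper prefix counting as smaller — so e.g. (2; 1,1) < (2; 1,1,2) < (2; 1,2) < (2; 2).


|primitive collections| = 9. Relations:

  {2,4}:  v_{2} + v_{4} = v_{0} — sig = (2; 1)
  {3,5}:  v_{3} + v_{5} = v_{4} — sig = (2; 1)
  {3,6}:  v_{3} + v_{6} = v_{1} — sig = (2; 1)
  {1,5}:  v_{1} + v_{5} = v_{4} + v_{6} — sig = (2; 1,1)
  {2,3}:  v_{2} + v_{3} = 2·v_{0} + v_{6} — sig = (2; 1,2)
  {1,2}:  v_{1} + v_{2} = 2·v_{0} + 2·v_{6} — sig = (2; 2,2)
  {0,5,6}:  v_{0} + v_{5} + v_{6} = 0 — sig = (3; —)
  {0,4,6}:  v_{0} + v_{4} + v_{6} = v_{3} — sig = (3; 1)
  {0,1,4}:  v_{0} + v_{1} + v_{4} = 2·v_{3} — sig = (3; 2)

Signatures (|P|; sorted positive RHS coefficients), sorted:
[(2; 1), (2; 1), (2; 1), (2; 1,1), (2; 1,2), (2; 2,2), (3; —), (3; 1), (3; 2)]


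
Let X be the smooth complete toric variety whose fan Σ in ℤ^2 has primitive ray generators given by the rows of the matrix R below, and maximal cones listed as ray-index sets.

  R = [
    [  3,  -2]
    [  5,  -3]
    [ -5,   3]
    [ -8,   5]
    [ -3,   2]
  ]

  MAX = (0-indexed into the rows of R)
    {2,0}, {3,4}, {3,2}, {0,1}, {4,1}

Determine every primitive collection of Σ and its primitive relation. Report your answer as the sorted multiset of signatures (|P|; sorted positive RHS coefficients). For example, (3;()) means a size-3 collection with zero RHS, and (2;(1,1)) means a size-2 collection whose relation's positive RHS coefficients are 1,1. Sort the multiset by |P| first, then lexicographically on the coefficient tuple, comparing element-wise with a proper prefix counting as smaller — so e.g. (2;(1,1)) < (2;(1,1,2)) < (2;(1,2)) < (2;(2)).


The 5 primitive collections of Σ (r=5, n=2):

  P={0,4}:  v_{0} + v_{4} = 0 — sig = (2;())
  P={1,2}:  v_{1} + v_{2} = 0 — sig = (2;())
  P={0,3}:  v_{0} + v_{3} = v_{2} — sig = (2;(1))
  P={1,3}:  v_{1} + v_{3} = v_{4} — sig = (2;(1))
  P={2,4}:  v_{2} + v_{4} = v_{3} — sig = (2;(1))

Signatures (|P|; sorted positive RHS coefficients), sorted:
{ (2;()) ×2,  (2;(1)) ×3 }


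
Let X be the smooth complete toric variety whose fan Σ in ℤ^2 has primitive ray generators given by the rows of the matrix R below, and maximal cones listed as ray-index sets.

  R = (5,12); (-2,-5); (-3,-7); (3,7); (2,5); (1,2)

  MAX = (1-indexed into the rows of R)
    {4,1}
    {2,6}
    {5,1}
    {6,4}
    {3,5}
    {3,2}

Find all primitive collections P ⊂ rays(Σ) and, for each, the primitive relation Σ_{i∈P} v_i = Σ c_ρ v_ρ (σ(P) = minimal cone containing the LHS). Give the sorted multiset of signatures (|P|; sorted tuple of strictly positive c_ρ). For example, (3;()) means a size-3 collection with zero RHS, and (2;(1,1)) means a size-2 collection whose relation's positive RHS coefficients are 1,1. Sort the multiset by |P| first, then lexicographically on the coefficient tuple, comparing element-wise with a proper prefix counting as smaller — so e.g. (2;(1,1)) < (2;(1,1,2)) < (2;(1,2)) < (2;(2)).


9 minimal non-faces of Δ(Σ) (on 6 rays):

  • {2,5}:  v_{2} + v_{5} = 0 — sig = (2;())
  • {3,4}:  v_{3} + v_{4} = 0 — sig = (2;())
  • {1,2}:  v_{1} + v_{2} = v_{4} — sig = (2;(1))
  • {1,3}:  v_{1} + v_{3} = v_{5} — sig = (2;(1))
  • {2,4}:  v_{2} + v_{4} = v_{6} — sig = (2;(1))
  • {3,6}:  v_{3} + v_{6} = v_{2} — sig = (2;(1))
  • {4,5}:  v_{4} + v_{5} = v_{1} — sig = (2;(1))
  • {5,6}:  v_{5} + v_{6} = v_{4} — sig = (2;(1))
  • {1,6}:  v_{1} + v_{6} = 2·v_{4} — sig = (2;(2))

Sorted signature multiset PRS(X):
{ (2;()) ×2,  (2;(1)) ×6,  (2;(2)) }


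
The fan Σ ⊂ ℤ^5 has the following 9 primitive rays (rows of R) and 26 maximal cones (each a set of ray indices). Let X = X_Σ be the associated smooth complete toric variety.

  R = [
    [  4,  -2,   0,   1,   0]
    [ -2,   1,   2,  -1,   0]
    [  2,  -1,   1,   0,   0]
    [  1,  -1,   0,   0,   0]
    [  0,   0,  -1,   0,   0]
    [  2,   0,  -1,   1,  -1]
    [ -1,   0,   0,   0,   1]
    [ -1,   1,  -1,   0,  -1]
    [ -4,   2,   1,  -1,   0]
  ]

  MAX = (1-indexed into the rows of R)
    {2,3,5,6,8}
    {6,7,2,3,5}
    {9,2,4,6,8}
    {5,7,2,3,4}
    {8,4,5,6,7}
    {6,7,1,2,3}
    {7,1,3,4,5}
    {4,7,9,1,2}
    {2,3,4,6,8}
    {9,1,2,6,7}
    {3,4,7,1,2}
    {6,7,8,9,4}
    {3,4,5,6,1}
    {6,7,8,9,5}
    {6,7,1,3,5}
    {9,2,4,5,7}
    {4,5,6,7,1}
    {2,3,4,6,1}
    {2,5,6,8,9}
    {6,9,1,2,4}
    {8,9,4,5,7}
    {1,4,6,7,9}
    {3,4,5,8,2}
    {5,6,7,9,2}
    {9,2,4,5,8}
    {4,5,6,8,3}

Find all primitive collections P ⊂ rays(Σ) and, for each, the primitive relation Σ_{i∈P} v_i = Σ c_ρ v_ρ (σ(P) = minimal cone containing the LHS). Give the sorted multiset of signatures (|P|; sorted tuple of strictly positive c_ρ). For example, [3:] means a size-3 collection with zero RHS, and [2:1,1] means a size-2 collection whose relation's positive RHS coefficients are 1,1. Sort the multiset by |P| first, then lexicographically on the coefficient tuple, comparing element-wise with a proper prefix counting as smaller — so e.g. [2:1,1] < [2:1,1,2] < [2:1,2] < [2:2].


Minimal non-faces — 10 found among 9 rays, 26 max cones:

  • {3,9}:  v_{3} + v_{9} = v_{2} ; sig = [2:1]
  • {1,8}:  v_{1} + v_{8} = v_{4} + v_{6} ; sig = [2:1,1]
  • {1,5,9}:  v_{1} + v_{5} + v_{9} = 0 ; sig = [3:]
  • {3,7,8}:  v_{3} + v_{7} + v_{8} = 0 ; sig = [3:]
  • {1,2,5}:  v_{1} + v_{2} + v_{5} = v_{3} ; sig = [3:1]
  • {2,7,8}:  v_{2} + v_{7} + v_{8} = v_{9} ; sig = [3:1]
  • {3,4,6,7}:  v_{3} + v_{4} + v_{6} + v_{7} = v_{1} ; sig = [4:1]
  • {4,5,6,9}:  v_{4} + v_{5} + v_{6} + v_{9} = v_{8} ; sig = [4:1]
  • {2,4,5,6}:  v_{2} + v_{4} + v_{5} + v_{6} = v_{3} + v_{8} ; sig = [4:1,1]
  • {2,4,6,7}:  v_{2} + v_{4} + v_{6} + v_{7} = v_{1} + v_{9} ; sig = [4:1,1]

so the primitive-relation signature multiset is
[[2:1], [2:1,1], [3:], [3:], [3:1], [3:1], [4:1], [4:1], [4:1,1], [4:1,1]]


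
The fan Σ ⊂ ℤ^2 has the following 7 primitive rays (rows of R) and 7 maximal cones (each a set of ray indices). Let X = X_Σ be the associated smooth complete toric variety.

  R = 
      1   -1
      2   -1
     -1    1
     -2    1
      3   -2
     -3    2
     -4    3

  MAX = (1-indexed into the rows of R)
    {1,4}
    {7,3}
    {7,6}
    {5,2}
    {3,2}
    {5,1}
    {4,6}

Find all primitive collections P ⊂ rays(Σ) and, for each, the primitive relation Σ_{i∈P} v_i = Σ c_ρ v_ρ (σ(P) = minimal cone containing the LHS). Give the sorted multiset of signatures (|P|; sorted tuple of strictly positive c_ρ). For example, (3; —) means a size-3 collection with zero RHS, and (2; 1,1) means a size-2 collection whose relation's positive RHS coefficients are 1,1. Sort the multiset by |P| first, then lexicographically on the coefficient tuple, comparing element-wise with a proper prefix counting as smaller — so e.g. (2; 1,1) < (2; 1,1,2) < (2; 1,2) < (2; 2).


The 14 primitive collections of Σ (r=7, n=2):

  P={1,3}:  v_{1} + v_{3} = 0  →  sig = (2; —)
  P={2,4}:  v_{2} + v_{4} = 0  →  sig = (2; —)
  P={5,6}:  v_{5} + v_{6} = 0  →  sig = (2; —)
  P={1,2}:  v_{1} + v_{2} = v_{5}  →  sig = (2; 1)
  P={1,6}:  v_{1} + v_{6} = v_{4}  →  sig = (2; 1)
  P={1,7}:  v_{1} + v_{7} = v_{6}  →  sig = (2; 1)
  P={2,6}:  v_{2} + v_{6} = v_{3}  →  sig = (2; 1)
  P={3,4}:  v_{3} + v_{4} = v_{6}  →  sig = (2; 1)
  P={3,5}:  v_{3} + v_{5} = v_{2}  →  sig = (2; 1)
  P={3,6}:  v_{3} + v_{6} = v_{7}  →  sig = (2; 1)
  P={4,5}:  v_{4} + v_{5} = v_{1}  →  sig = (2; 1)
  P={5,7}:  v_{5} + v_{7} = v_{3}  →  sig = (2; 1)
  P={2,7}:  v_{2} + v_{7} = 2·v_{3}  →  sig = (2; 2)
  P={4,7}:  v_{4} + v_{7} = 2·v_{6}  →  sig = (2; 2)

so the primitive-relation signature multiset is
    |P|=2: 14 collections, coeffs (), (), (), (1), (1), (1), (1), (1), (1), (1), (1), (1), (2), (2)


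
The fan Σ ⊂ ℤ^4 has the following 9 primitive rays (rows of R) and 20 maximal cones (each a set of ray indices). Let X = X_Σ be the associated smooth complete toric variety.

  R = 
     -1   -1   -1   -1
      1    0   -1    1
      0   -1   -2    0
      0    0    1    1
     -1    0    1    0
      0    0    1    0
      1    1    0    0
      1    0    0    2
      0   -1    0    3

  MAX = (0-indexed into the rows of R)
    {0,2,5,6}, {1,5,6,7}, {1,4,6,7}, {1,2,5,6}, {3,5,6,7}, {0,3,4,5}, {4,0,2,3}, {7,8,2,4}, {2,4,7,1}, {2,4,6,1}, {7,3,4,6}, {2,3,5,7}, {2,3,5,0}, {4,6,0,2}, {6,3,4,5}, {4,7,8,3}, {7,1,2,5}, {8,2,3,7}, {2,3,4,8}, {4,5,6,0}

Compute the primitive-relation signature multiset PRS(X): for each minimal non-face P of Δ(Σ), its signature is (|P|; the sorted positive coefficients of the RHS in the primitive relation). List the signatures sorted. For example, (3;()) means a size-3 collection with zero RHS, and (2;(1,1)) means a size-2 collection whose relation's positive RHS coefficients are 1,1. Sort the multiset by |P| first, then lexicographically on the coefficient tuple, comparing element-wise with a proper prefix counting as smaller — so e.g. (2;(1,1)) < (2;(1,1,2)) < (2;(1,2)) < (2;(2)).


14 collections generate NE(X_Σ); each relation:

  P = {0,1}:  v_{0} + v_{1} = v_{2}  so sig = (2;(1))
  P = {1,3}:  v_{1} + v_{3} = v_{7}  so sig = (2;(1))
  P = {0,7}:  v_{0} + v_{7} = v_{2} + v_{3}  so sig = (2;(1,1))
  P = {6,8}:  v_{6} + v_{8} = v_{1} + v_{4} + v_{7}  so sig = (2;(1,1,1))
  P = {1,8}:  v_{1} + v_{8} = v_{2} + v_{4} + 2·v_{7}  so sig = (2;(1,1,2))
  P = {0,8}:  v_{0} + v_{8} = 2·v_{2} + 2·v_{3} + v_{4}  so sig = (2;(1,2,2))
  P = {5,8}:  v_{5} + v_{8} = v_{2} + 3·v_{3}  so sig = (2;(1,3))
  P = {0,3,6}:  v_{0} + v_{3} + v_{6} = 0  so sig = (3;())
  P = {1,4,5}:  v_{1} + v_{4} + v_{5} = v_{3}  so sig = (3;(1))
  P = {2,3,6}:  v_{2} + v_{3} + v_{6} = v_{1}  so sig = (3;(1))
  P = {2,4,5}:  v_{2} + v_{4} + v_{5} = v_{0} + v_{3}  so sig = (3;(1,1))
  P = {2,6,7}:  v_{2} + v_{6} + v_{7} = 2·v_{1}  so sig = (3;(2))
  P = {4,5,7}:  v_{4} + v_{5} + v_{7} = 2·v_{3}  so sig = (3;(2))
  P = {2,3,4,7}:  v_{2} + v_{3} + v_{4} + v_{7} = v_{8}  so sig = (4;(1))

so the primitive-relation signature multiset is
    (2;(1))
    (2;(1))
    (2;(1,1))
    (2;(1,1,1))
    (2;(1,1,2))
    (2;(1,2,2))
    (2;(1,3))
    (3;())
    (3;(1))
    (3;(1))
    (3;(1,1))
    (3;(2))
    (3;(2))
    (4;(1))


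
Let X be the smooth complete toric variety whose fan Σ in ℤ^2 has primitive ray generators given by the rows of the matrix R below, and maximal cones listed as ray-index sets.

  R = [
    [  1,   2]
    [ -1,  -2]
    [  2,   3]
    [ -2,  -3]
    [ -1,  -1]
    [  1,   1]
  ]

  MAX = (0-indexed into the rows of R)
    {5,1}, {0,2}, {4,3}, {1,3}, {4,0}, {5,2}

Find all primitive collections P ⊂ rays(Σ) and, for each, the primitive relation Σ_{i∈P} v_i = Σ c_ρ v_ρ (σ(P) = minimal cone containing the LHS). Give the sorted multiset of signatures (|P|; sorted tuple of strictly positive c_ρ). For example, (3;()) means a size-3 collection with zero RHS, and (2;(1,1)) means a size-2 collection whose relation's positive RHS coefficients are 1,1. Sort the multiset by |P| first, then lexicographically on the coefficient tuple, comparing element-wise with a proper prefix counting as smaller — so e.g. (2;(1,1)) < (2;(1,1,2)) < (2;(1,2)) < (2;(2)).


Primitive collections (9):

  P = {0,1}:  v_{0} + v_{1} = 0  ⟹  sig = (2;())
  P = {2,3}:  v_{2} + v_{3} = 0  ⟹  sig = (2;())
  P = {4,5}:  v_{4} + v_{5} = 0  ⟹  sig = (2;())
  P = {0,3}:  v_{0} + v_{3} = v_{4}  ⟹  sig = (2;(1))
  P = {0,5}:  v_{0} + v_{5} = v_{2}  ⟹  sig = (2;(1))
  P = {1,2}:  v_{1} + v_{2} = v_{5}  ⟹  sig = (2;(1))
  P = {1,4}:  v_{1} + v_{4} = v_{3}  ⟹  sig = (2;(1))
  P = {2,4}:  v_{2} + v_{4} = v_{0}  ⟹  sig = (2;(1))
  P = {3,5}:  v_{3} + v_{5} = v_{1}  ⟹  sig = (2;(1))

Hence PRS(X_Σ) =
    (2;())
    (2;())
    (2;())
    (2;(1))
    (2;(1))
    (2;(1))
    (2;(1))
    (2;(1))
    (2;(1))


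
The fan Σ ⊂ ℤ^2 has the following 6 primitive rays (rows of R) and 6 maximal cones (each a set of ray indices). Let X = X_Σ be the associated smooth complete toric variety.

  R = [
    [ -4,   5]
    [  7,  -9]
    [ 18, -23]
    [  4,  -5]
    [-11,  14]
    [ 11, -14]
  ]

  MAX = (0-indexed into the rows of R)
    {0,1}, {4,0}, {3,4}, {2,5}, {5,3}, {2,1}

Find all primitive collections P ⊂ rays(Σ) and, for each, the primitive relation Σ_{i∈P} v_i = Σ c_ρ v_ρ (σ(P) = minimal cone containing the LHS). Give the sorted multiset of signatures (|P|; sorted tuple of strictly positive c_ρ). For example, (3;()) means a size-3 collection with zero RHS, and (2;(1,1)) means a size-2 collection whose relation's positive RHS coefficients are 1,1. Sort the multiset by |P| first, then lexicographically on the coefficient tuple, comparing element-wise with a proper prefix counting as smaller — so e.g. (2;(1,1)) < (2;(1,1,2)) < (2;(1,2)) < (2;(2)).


The 9 primitive collections of Σ (r=6, n=2):

  • {0,3}:  v_{0} + v_{3} = 0  ⟹  sig = (2;())
  • {4,5}:  v_{4} + v_{5} = 0  ⟹  sig = (2;())
  • {0,5}:  v_{0} + v_{5} = v_{1}  ⟹  sig = (2;(1))
  • {1,3}:  v_{1} + v_{3} = v_{5}  ⟹  sig = (2;(1))
  • {1,4}:  v_{1} + v_{4} = v_{0}  ⟹  sig = (2;(1))
  • {1,5}:  v_{1} + v_{5} = v_{2}  ⟹  sig = (2;(1))
  • {2,4}:  v_{2} + v_{4} = v_{1}  ⟹  sig = (2;(1))
  • {0,2}:  v_{0} + v_{2} = 2·v_{1}  ⟹  sig = (2;(2))
  • {2,3}:  v_{2} + v_{3} = 2·v_{5}  ⟹  sig = (2;(2))

Signatures (|P|; sorted positive RHS coefficients), sorted:
    |P|=2: 9 collections, coeffs (), (), (1), (1), (1), (1), (1), (2), (2)


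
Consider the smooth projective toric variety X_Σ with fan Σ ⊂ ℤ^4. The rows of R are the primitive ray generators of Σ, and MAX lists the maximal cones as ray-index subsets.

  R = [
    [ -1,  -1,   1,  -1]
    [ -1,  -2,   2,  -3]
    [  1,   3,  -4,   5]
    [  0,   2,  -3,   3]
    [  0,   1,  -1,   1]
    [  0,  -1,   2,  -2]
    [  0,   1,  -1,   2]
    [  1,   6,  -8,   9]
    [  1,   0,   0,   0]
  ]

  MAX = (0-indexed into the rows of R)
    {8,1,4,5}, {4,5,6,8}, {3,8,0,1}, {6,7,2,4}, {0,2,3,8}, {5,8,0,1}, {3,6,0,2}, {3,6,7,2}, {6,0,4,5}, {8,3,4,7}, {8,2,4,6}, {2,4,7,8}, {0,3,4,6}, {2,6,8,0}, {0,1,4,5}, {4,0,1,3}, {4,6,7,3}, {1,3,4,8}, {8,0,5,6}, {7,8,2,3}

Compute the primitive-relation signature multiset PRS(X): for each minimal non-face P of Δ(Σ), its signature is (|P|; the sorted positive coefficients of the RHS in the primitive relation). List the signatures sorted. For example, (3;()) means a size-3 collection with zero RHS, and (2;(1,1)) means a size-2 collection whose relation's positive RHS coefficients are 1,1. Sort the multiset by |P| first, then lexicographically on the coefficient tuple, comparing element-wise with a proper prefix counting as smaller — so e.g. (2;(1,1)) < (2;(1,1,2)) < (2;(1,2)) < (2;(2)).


The 12 primitive collections of Σ (r=9, n=4):

  {1,6}:  v_{1} + v_{6} = v_{0} ; sig = (2;(1))
  {3,5}:  v_{3} + v_{5} = v_{4} ; sig = (2;(1))
  {1,2}:  v_{1} + v_{2} = v_{0} + v_{3} + v_{8} ; sig = (2;(1,1,1))
  {2,5}:  v_{2} + v_{5} = v_{4} + v_{6} + v_{8} ; sig = (2;(1,1,1))
  {0,7}:  v_{0} + v_{7} = 2·v_{3} + v_{6} ; sig = (2;(1,2))
  {5,7}:  v_{5} + v_{7} = v_{2} + 2·v_{4} ; sig = (2;(1,2))
  {1,7}:  v_{1} + v_{7} = 2·v_{3} ; sig = (2;(2))
  {0,4,8}:  v_{0} + v_{4} + v_{8} = 0 ; sig = (3;())
  {2,3,4}:  v_{2} + v_{3} + v_{4} = v_{7} ; sig = (3;(1))
  {3,6,8}:  v_{3} + v_{6} + v_{8} = v_{2} ; sig = (3;(1))
  {0,2,4}:  v_{0} + v_{2} + v_{4} = v_{3} + v_{6} ; sig = (3;(1,1))
  {6,7,8}:  v_{6} + v_{7} + v_{8} = 2·v_{2} + v_{4} ; sig = (3;(1,2))

Sorted signature multiset PRS(X):
    (2;(1))
    (2;(1))
    (2;(1,1,1))
    (2;(1,1,1))
    (2;(1,2))
    (2;(1,2))
    (2;(2))
    (3;())
    (3;(1))
    (3;(1))
    (3;(1,1))
    (3;(1,2))
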